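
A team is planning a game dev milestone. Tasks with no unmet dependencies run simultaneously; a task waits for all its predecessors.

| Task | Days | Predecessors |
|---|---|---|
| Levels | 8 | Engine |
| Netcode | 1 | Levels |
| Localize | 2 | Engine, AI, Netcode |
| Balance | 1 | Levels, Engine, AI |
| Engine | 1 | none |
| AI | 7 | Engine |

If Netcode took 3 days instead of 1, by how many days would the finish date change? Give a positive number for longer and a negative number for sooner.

2

The binding path is Engine→Levels→Netcode→Localize = 1+8+1+2 = 12; finish at 12 days.
Netcode is on the critical path; changing it to 3 makes that path 14 days.
No other chain overtakes it, so the finish is 14 days.
Change in finish: 14 − 12 = +2 days.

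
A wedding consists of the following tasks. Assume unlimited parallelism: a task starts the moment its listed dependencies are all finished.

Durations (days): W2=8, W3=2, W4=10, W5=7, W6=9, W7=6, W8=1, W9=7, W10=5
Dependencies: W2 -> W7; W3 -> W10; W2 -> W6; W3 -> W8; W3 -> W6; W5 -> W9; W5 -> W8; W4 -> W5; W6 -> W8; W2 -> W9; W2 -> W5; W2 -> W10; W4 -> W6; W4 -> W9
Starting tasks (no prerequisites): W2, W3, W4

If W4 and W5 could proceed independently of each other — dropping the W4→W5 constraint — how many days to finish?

With the dependency in place, W4→W5→W9 = 10+7+7 = 24 sets the finish at 24 days.
Without W4→W5, W5's earliest start moves from 10 to 8.
New critical path: W2→W5→W9 = 8+7+7 = 22 ⇒ 22 days.

22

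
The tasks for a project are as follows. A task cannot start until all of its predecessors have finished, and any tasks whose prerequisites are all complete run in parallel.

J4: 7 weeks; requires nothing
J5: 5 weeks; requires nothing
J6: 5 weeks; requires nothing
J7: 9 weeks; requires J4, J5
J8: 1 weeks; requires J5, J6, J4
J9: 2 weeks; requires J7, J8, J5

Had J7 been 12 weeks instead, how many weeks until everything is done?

As given, the longest chain is J4→J7→J9 = 7+9+2 = 18, so the finish is 18 weeks.
J7 is on the critical path; changing it to 12 makes that path 21 weeks.
No other chain overtakes it, so the finish is 21 weeks.

21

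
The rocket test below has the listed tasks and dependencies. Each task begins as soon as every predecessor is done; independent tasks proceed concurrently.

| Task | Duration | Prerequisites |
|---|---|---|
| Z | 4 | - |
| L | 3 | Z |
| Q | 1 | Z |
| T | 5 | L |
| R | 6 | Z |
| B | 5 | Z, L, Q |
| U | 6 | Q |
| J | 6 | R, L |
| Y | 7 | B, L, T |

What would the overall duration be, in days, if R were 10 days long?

20

The binding path is Z→L→T→Y = 4+3+5+7 = 19; finish at 19 days.
The longest path through R is only 16 days, so R has float 3.
The binding chain switches to Z→R→J = 4+10+6 = 20; finish 20 days.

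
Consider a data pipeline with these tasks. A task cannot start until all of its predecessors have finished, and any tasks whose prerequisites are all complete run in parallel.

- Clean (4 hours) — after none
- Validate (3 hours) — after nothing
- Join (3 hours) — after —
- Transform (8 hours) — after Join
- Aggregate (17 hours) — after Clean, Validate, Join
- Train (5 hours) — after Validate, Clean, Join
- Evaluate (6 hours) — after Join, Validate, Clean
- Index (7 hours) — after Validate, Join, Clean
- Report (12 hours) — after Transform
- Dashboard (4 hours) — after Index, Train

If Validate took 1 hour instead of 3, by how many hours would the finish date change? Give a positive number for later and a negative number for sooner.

0

As given, the longest chain is Join→Transform→Report = 3+8+12 = 23, so the finish is 23 hours.
The longest path through Validate is only 20 hours, so Validate has float 3.
No other chain overtakes it, so the finish is 23 hours.
Change in finish: 23 − 23 = +0 hours.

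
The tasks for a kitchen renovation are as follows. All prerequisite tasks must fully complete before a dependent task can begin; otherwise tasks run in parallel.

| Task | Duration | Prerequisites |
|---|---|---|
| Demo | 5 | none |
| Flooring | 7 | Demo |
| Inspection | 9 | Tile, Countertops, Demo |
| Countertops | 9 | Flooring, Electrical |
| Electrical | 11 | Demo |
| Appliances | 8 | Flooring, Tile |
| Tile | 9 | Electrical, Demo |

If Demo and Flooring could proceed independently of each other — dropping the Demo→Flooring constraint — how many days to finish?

34

Original critical path: Demo→Electrical→Countertops→Inspection = 5+11+9+9 = 34 ⇒ 34 days.
Without Demo→Flooring, Flooring's earliest start moves from 5 to 0.
The longest chain is now Demo→Electrical→Countertops→Inspection = 5+11+9+9 = 34, so the job takes 34 days.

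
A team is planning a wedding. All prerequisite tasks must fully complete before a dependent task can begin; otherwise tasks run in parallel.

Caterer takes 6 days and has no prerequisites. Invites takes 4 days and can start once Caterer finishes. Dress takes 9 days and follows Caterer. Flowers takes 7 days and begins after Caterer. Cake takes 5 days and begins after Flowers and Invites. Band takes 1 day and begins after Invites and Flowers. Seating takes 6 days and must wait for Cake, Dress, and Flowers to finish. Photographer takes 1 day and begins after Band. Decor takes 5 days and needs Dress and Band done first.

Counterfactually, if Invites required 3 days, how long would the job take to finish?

Baseline: Caterer→Flowers→Cake→Seating = 6+7+5+6 = 24 → 24 days.
Invites has 3 days of float (longest path through it is 21).
The critical path is still Caterer→Flowers→Cake→Seating; finish is now 24 days.

24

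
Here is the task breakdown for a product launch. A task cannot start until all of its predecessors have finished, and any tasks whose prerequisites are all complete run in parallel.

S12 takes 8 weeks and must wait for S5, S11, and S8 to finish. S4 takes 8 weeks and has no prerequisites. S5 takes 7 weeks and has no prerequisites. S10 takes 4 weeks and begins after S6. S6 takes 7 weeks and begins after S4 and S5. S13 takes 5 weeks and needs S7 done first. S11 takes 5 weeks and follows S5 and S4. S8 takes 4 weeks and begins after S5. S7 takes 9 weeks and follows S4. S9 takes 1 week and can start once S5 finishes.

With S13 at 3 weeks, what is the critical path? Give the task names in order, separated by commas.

As given, the longest chain is S4→S7→S13 = 8+9+5 = 22, so the finish is 22 weeks.
Since S13 is critical, the -2 change carries straight to that chain (now 20 weeks).
The binding chain switches to S4→S11→S12 = 8+5+8 = 21; finish 21 weeks.

S4, S11, S12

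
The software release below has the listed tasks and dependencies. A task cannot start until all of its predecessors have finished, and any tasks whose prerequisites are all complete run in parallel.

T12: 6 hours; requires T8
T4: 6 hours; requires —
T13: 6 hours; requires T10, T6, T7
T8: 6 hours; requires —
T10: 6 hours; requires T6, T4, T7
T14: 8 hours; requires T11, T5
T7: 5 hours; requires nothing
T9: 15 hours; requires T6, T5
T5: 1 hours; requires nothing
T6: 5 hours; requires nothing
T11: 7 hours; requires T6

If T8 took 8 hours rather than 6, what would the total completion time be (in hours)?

The binding path is T6→T9 = 5+15 = 20; finish at 20 hours.
T8 has 8 hours of float (longest path through it is 12).
No other chain overtakes it, so the finish is 20 hours.

20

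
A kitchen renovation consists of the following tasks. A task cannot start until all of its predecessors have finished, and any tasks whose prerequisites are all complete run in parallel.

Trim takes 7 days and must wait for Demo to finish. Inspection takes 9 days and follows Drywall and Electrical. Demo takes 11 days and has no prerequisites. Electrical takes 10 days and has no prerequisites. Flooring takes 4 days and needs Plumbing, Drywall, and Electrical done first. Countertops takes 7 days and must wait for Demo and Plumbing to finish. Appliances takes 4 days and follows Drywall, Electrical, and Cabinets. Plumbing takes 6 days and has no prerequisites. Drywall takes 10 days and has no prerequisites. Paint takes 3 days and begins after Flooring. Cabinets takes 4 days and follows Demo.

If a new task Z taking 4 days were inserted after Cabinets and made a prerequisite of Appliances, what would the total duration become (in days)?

Originally the schedule takes 19 days.
With Z inserted, Appliances now waits for max(Drywall, Electrical, Cabinets, Z).
New critical path: Demo→Cabinets→Z→Appliances = 11+4+4+4 = 23 ⇒ 23 days.

23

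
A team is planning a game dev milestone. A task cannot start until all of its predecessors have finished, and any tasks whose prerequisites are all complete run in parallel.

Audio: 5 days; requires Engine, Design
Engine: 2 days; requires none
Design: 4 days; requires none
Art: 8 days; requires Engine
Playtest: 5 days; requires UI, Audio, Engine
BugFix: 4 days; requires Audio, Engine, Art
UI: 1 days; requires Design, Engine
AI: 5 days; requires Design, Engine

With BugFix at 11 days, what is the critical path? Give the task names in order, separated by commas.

Engine, Art, BugFix

Baseline: Engine→Art→BugFix = 2+8+4 = 14 → 14 days.
Since BugFix is critical, the +7 change carries straight to that chain (now 21 days).
The critical path is still Engine→Art→BugFix; finish is now 21 days.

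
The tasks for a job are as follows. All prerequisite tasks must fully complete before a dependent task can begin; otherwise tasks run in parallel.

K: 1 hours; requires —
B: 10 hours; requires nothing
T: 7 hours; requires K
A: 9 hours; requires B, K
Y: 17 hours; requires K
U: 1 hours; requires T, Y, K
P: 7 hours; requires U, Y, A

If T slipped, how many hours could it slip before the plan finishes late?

K→Y→U→P = 1+17+1+7 = 26 sets the makespan at 26 hours.
T finishes as early as 8 and must finish by 18.
So T can slip 18 − 8 = 10 hours.

10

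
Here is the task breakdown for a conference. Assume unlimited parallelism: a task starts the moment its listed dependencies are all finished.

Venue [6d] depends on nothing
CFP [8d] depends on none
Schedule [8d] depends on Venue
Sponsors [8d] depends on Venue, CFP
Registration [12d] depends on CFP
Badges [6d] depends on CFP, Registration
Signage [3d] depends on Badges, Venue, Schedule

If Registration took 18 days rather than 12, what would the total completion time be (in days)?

The binding path is CFP→Registration→Badges→Signage = 8+12+6+3 = 29; finish at 29 days.
Since Registration is critical, the +6 change carries straight to that chain (now 35 days).
The critical path is still CFP→Registration→Badges→Signage; finish is now 35 days.

35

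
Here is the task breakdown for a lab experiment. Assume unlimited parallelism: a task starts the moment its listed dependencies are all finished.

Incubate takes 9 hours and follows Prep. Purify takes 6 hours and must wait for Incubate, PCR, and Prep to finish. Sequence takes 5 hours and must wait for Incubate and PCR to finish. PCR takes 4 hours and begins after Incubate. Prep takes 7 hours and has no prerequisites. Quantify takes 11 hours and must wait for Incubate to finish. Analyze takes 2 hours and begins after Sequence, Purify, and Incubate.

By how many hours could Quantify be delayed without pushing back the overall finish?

1

Prep→Incubate→PCR→Purify→Analyze = 7+9+4+6+2 = 28 sets the makespan at 28 hours.
Longest path through Quantify: 27 hours (earliest finish 27, latest finish 28).
So Quantify can slip 28 − 27 = 1 hour.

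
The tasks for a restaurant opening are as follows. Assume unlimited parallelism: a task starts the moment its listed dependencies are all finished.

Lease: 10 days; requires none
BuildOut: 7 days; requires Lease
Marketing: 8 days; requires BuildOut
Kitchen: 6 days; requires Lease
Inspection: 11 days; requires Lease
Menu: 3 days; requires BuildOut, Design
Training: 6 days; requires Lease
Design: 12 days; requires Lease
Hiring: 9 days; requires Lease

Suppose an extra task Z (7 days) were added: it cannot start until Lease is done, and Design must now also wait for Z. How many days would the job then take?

Originally the job takes 25 days.
With Z inserted, Design now waits for max(Lease, Z).
New critical path: Lease→Z→Design→Menu = 10+7+12+3 = 32 ⇒ 32 days.

32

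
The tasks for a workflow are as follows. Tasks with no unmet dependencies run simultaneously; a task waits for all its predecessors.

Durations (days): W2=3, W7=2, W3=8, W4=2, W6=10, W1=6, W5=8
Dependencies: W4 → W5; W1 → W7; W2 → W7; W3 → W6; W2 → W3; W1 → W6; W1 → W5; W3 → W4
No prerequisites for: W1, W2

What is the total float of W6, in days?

Critical path: W2→W3→W4→W5 = 3+8+2+8 = 21, so the finish is 21 days.
The longest chain containing W6 totals 21 days.
Float = 21 − 21 = 0.

0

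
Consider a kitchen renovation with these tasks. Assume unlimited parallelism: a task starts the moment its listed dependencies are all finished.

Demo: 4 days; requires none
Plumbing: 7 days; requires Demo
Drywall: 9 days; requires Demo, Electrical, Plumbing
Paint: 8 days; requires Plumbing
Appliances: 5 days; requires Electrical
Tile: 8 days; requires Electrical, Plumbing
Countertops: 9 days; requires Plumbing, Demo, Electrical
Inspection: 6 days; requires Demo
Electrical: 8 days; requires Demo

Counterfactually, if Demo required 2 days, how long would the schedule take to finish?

As given, the longest chain is Demo→Electrical→Drywall = 4+8+9 = 21, so the finish is 21 days.
Demo lies on that path, so at 2 days the path becomes 19 days.
The critical path is still Demo→Electrical→Drywall; finish is now 19 days.

19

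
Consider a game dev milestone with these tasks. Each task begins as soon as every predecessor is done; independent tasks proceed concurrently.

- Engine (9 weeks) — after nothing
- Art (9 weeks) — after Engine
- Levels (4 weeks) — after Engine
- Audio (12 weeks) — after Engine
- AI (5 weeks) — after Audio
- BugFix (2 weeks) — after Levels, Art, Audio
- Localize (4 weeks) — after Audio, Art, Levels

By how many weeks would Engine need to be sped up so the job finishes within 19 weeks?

7

Current finish: 26 weeks; target: 19.
Engine is on every critical path, so each week cut from Engine cuts the finish by one (this holds down to a finish of 18).
Need 26 − 19 = 7 weeks off Engine → Engine becomes 2 weeks, finish becomes 19.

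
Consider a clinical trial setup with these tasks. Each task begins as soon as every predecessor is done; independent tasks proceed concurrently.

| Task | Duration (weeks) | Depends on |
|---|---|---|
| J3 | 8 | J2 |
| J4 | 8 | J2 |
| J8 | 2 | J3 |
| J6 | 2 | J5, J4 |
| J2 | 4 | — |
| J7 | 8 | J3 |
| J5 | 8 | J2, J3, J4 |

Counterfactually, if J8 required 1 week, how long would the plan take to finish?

Baseline: J2→J3→J5→J6 = 4+8+8+2 = 22 → 22 weeks.
J8 has 8 weeks of float (longest path through it is 14).
No other chain overtakes it, so the finish is 22 weeks.

22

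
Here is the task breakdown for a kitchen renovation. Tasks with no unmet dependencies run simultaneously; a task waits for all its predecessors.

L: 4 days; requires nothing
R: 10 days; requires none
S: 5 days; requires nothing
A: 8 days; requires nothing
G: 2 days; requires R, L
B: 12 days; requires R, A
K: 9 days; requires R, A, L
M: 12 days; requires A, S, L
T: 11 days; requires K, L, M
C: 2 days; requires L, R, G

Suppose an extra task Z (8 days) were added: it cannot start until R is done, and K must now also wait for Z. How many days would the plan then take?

38

Originally the plan takes 31 days.
With Z inserted, K now waits for max(R, A, L, Z).
New critical path: R→Z→K→T = 10+8+9+11 = 38 ⇒ 38 days.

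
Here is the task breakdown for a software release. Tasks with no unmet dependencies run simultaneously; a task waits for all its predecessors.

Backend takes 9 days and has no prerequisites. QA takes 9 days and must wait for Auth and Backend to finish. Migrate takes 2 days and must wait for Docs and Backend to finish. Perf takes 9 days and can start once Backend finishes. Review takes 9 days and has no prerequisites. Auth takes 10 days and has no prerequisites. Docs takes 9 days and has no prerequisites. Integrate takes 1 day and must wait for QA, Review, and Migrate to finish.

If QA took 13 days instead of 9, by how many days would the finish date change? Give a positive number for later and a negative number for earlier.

4

Baseline: Auth→QA→Integrate = 10+9+1 = 20 → 20 days.
Since QA is critical, the +4 change carries straight to that chain (now 24 days).
That remains the longest chain; total 24 days.
Change in finish: 24 − 20 = +4 days.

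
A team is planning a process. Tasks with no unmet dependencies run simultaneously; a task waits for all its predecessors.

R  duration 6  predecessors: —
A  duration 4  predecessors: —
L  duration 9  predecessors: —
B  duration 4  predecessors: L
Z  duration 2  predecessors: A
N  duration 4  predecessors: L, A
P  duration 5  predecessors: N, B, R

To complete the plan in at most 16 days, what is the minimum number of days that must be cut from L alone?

Current finish: 18 days; target: 16.
L is on every critical path, so each day cut from L cuts the finish by one (this holds down to a finish of 13).
Need 18 − 16 = 2 days off L → L becomes 7 days, finish becomes 16.

2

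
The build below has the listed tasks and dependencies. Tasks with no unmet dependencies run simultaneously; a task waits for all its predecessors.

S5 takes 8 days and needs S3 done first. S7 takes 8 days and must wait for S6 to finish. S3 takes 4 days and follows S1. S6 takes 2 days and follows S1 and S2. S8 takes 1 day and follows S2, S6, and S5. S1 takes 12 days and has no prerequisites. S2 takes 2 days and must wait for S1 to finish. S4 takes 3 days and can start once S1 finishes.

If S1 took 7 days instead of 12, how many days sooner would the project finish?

5

As given, the longest chain is S1→S3→S5→S8 = 12+4+8+1 = 25, so the finish is 25 days.
S1 is on the critical path; changing it to 7 makes that path 20 days.
That remains the longest chain; total 20 days.
Change in finish: 20 − 25 = -5 days.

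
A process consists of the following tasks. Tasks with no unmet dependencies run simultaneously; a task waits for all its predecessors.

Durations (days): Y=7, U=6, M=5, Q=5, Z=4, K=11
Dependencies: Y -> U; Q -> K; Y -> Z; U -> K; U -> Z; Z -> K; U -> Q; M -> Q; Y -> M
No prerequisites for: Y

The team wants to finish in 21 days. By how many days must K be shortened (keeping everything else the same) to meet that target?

Current finish: 29 days; target: 21.
K is on every critical path, so each day cut from K cuts the finish by one (this holds down to a finish of 19).
Need 29 − 21 = 8 days off K → K becomes 3 days, finish becomes 21.

8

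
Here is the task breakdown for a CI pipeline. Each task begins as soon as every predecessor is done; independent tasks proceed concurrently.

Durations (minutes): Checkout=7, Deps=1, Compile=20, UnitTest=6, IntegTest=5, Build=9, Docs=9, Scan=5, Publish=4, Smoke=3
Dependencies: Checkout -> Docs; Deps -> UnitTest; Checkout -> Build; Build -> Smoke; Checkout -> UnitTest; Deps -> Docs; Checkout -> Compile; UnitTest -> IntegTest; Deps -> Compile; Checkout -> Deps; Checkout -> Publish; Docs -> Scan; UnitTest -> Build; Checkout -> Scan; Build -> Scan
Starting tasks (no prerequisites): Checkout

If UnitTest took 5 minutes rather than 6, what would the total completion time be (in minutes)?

Actual critical path: Checkout→Deps→UnitTest→Build→Scan = 7+1+6+9+5 = 28 ⇒ 28 minutes.
Since UnitTest is critical, the -1 change carries straight to that chain (now 27 minutes).
Now Checkout→Deps→Compile = 7+1+20 = 28 is longest, so the finish becomes 28 minutes.

28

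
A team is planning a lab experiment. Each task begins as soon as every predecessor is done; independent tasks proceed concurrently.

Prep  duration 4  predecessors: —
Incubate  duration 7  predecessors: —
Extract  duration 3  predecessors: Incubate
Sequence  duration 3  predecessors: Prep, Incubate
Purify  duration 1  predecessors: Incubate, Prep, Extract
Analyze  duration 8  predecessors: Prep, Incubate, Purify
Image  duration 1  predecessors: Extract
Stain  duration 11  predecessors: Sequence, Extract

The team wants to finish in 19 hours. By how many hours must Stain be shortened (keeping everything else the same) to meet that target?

2

Current finish: 21 hours; target: 19.
Stain is on every critical path, so each hour cut from Stain cuts the finish by one (this holds down to a finish of 19).
Need 21 − 19 = 2 hours off Stain → Stain becomes 9 hours, finish becomes 19.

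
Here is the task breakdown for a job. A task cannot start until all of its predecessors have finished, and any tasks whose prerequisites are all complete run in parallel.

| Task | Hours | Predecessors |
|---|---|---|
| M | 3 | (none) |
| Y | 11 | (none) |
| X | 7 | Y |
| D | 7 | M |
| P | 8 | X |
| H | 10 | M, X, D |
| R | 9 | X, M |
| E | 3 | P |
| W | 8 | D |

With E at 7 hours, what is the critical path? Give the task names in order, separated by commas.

Y, X, P, E

The binding path is Y→X→P→E = 11+7+8+3 = 29; finish at 29 hours.
E is on the critical path; changing it to 7 makes that path 33 hours.
No other chain overtakes it, so the finish is 33 hours.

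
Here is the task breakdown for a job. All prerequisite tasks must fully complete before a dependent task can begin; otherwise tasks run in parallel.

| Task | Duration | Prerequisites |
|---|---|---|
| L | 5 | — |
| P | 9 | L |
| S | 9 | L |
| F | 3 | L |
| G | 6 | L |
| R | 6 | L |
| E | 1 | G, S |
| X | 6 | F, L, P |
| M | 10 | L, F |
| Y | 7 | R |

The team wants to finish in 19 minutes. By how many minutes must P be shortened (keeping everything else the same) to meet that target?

1

Current finish: 20 minutes; target: 19.
P is on every critical path, so each minute cut from P cuts the finish by one (this holds down to a finish of 18).
Need 20 − 19 = 1 minute off P → P becomes 8 minutes, finish becomes 19.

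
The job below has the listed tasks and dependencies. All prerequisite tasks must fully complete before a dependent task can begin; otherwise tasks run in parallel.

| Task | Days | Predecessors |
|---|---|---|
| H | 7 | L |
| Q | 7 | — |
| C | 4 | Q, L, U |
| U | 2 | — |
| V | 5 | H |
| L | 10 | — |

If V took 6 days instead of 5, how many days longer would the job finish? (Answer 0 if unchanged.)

The binding path is L→H→V = 10+7+5 = 22; finish at 22 days.
Since V is critical, the +1 change carries straight to that chain (now 23 days).
That remains the longest chain; total 23 days.
Change in finish: 23 − 22 = +1 days.

1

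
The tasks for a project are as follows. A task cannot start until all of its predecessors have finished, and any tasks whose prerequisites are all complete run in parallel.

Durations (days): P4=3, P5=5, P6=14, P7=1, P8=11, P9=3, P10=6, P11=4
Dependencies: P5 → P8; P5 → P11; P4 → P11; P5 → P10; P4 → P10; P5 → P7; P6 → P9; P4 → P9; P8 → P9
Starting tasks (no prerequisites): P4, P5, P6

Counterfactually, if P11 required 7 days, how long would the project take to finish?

Critical path before the change: P5→P8→P9 = 5+11+3 = 19 giving 19 days.
The longest path through P11 is only 9 days, so P11 has float 10.
That remains the longest chain; total 19 days.

19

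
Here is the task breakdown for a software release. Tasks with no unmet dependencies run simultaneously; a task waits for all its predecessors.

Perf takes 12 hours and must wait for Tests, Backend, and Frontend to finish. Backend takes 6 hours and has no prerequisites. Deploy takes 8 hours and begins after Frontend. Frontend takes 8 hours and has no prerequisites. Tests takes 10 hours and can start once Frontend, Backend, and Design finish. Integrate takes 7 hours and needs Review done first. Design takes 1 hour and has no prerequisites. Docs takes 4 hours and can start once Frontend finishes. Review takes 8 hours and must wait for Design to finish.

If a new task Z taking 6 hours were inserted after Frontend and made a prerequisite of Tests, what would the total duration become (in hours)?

Originally the job takes 30 hours.
With Z inserted, Tests now waits for max(Frontend, Backend, Design, Z).
New critical path: Frontend→Z→Tests→Perf = 8+6+10+12 = 36 ⇒ 36 hours.

36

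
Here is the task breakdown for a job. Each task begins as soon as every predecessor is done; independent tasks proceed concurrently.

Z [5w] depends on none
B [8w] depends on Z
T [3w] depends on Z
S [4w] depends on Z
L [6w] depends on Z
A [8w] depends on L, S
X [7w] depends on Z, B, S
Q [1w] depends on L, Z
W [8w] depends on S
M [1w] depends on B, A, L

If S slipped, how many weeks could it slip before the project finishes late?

Z→B→X = 5+8+7 = 20 sets the makespan at 20 weeks.
Longest path through S: 18 weeks (earliest finish 9, latest finish 11).
So S can slip 11 − 9 = 2 weeks.

2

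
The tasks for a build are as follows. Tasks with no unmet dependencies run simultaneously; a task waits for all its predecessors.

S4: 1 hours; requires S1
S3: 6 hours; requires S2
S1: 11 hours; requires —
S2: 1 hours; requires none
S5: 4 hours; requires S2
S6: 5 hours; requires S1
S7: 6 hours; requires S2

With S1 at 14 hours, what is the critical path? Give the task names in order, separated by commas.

Actual critical path: S1→S6 = 11+5 = 16 ⇒ 16 hours.
S1 is on the critical path; changing it to 14 makes that path 19 hours.
That remains the longest chain; total 19 hours.

S1, S6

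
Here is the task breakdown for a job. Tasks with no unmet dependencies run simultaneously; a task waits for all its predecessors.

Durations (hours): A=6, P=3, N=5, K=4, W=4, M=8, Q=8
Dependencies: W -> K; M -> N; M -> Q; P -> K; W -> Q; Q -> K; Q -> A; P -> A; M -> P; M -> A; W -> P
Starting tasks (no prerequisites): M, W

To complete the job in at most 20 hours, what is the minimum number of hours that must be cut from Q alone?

2

Current finish: 22 hours; target: 20.
Q is on every critical path, so each hour cut from Q cuts the finish by one (this holds down to a finish of 17).
Need 22 − 20 = 2 hours off Q → Q becomes 6 hours, finish becomes 20.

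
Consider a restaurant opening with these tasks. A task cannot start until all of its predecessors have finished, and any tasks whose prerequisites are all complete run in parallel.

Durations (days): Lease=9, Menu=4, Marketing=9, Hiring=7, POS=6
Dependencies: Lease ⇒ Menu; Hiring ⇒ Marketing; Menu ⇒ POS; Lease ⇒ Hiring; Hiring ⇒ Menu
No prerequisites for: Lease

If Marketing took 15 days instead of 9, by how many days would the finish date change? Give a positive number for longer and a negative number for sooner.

5

Actual critical path: Lease→Hiring→Menu→POS = 9+7+4+6 = 26 ⇒ 26 days.
Marketing is off the critical path — its longest chain is 25 days, giving 1 of slack.
The binding chain switches to Lease→Hiring→Marketing = 9+7+15 = 31; finish 31 days.
Change in finish: 31 − 26 = +5 days.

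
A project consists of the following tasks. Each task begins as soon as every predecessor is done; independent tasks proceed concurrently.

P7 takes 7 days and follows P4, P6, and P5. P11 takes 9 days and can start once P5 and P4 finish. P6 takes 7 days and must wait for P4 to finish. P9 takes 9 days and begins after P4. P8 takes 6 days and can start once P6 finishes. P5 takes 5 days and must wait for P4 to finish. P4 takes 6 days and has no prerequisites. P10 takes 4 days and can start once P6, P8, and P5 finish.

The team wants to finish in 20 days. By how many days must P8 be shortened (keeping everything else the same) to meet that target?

3

Current finish: 23 days; target: 20.
P8 is on every critical path, so each day cut from P8 cuts the finish by one (this holds down to a finish of 20).
Need 23 − 20 = 3 days off P8 → P8 becomes 3 days, finish becomes 20.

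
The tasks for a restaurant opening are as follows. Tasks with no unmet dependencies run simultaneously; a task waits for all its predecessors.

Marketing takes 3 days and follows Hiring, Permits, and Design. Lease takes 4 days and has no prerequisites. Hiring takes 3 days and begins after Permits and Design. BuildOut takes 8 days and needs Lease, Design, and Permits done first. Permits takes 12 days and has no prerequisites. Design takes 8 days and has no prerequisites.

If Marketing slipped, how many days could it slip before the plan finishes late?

The longest chain is Permits→BuildOut = 12+8 = 20; overall finish 20 days.
Marketing finishes as early as 18 and must finish by 20.
Slack of Marketing = 17 − 15 = 2 days.

2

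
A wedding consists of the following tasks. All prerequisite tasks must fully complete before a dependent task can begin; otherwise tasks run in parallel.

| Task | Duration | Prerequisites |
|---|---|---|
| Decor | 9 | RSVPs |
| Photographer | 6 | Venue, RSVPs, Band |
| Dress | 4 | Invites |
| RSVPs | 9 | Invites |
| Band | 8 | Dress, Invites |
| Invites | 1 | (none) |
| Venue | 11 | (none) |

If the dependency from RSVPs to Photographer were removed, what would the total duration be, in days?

Original critical path: Invites→RSVPs→Decor = 1+9+9 = 19 ⇒ 19 days.
Dropping RSVPs→Photographer doesn't change Photographer's earliest start (13); another predecessor still binds.
New critical path: Invites→RSVPs→Decor = 1+9+9 = 19 ⇒ 19 days.

19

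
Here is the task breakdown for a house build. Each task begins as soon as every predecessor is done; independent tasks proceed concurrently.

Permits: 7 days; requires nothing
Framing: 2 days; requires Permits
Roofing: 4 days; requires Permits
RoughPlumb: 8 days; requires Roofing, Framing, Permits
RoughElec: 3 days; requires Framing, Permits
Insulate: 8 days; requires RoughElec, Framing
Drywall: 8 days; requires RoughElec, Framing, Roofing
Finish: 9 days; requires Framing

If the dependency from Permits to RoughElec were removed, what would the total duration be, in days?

Before: longest chain Permits→Framing→RoughElec→Insulate = 7+2+3+8 = 20, finish 20.
Dropping Permits→RoughElec doesn't change RoughElec's earliest start (9); another predecessor still binds.
After: Permits→Framing→RoughElec→Insulate = 7+2+3+8 = 20 → 20 days.

20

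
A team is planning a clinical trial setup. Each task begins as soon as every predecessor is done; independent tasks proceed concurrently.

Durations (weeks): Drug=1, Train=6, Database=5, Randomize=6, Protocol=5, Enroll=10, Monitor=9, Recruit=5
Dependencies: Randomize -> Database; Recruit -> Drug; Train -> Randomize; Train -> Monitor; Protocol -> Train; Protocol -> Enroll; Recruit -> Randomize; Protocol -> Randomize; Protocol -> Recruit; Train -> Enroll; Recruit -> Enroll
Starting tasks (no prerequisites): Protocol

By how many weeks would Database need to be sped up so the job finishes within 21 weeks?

Current finish: 22 weeks; target: 21.
Database is on every critical path, so each week cut from Database cuts the finish by one (this holds down to a finish of 21).
Need 22 − 21 = 1 week off Database → Database becomes 4 weeks, finish becomes 21.

1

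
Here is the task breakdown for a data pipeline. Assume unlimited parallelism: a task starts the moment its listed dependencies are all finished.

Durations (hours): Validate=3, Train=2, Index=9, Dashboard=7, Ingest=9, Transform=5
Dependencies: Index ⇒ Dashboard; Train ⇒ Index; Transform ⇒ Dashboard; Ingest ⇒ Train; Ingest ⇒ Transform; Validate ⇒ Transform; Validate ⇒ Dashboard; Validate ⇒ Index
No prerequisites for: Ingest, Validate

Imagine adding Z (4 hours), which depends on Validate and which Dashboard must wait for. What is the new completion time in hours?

Originally the job takes 27 hours.
With Z inserted, Dashboard now waits for max(Index, Transform, Validate, Z).
New critical path: Ingest→Train→Index→Dashboard = 9+2+9+7 = 27 ⇒ 27 hours.

27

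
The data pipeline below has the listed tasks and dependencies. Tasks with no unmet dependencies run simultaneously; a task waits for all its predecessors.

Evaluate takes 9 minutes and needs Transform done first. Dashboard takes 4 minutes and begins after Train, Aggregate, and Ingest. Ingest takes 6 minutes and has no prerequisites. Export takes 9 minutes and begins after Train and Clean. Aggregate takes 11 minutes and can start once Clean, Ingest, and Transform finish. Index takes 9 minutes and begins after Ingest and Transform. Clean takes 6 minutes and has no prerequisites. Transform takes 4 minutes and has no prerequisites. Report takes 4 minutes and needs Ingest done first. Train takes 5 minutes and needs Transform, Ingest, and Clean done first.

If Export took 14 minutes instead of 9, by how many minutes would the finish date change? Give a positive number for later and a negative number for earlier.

Baseline: Ingest→Aggregate→Dashboard = 6+11+4 = 21 → 21 minutes.
Export is off the critical path — its longest chain is 20 minutes, giving 1 of slack.
New critical path: Ingest→Train→Export = 6+5+14 = 25 ⇒ 25 minutes.
Change in finish: 25 − 21 = +4 minutes.

4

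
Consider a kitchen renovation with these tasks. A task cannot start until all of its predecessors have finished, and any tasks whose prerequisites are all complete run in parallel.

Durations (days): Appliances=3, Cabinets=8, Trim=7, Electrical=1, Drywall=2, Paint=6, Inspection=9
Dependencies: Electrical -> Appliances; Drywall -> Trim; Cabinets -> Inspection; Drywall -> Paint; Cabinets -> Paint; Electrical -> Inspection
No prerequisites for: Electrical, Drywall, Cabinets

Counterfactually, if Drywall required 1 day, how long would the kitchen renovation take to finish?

Actual critical path: Cabinets→Inspection = 8+9 = 17 ⇒ 17 days.
The longest path through Drywall is only 9 days, so Drywall has float 8.
No other chain overtakes it, so the finish is 17 days.

17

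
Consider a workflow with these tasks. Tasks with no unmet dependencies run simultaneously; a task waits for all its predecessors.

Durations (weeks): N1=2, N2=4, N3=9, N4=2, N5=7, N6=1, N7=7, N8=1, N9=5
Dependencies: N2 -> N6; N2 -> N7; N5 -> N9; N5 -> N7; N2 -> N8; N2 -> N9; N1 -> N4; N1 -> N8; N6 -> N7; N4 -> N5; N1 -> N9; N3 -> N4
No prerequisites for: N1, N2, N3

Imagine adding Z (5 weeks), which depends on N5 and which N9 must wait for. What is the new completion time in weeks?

28

Originally the job takes 25 weeks.
With Z inserted, N9 now waits for max(N5, N1, N2, Z).
New critical path: N3→N4→N5→Z→N9 = 9+2+7+5+5 = 28 ⇒ 28 weeks.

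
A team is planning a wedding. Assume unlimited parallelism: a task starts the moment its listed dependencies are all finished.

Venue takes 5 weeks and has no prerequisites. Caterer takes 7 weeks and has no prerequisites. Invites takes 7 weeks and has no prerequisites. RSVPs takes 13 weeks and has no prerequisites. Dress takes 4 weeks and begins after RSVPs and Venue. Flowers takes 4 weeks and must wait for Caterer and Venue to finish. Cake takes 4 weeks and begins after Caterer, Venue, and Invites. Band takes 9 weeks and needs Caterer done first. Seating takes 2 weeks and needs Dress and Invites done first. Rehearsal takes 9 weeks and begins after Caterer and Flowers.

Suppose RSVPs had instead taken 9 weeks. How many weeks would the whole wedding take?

Baseline: Caterer→Flowers→Rehearsal = 7+4+9 = 20 → 20 weeks.
RSVPs is off the critical path — its longest chain is 19 weeks, giving 1 of slack.
No other chain overtakes it, so the finish is 20 weeks.

20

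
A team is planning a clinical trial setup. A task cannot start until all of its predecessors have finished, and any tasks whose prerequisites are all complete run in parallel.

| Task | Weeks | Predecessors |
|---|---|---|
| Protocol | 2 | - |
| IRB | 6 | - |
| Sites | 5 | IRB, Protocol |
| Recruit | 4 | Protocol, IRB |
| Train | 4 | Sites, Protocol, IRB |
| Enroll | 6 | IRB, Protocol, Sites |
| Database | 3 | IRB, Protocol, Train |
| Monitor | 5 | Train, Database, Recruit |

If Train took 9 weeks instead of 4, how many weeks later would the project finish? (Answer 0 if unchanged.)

5

Actual critical path: IRB→Sites→Train→Database→Monitor = 6+5+4+3+5 = 23 ⇒ 23 weeks.
Since Train is critical, the +5 change carries straight to that chain (now 28 weeks).
That remains the longest chain; total 28 weeks.
Change in finish: 28 − 23 = +5 weeks.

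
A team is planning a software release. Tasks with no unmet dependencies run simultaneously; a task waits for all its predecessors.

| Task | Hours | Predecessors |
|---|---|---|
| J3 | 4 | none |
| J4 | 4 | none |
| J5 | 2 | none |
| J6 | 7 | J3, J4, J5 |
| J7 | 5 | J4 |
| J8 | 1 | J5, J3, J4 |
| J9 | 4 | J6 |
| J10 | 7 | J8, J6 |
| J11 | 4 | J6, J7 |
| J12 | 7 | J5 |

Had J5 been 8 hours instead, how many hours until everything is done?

22

As given, the longest chain is J3→J6→J10 = 4+7+7 = 18, so the finish is 18 hours.
J5 has 2 hours of float (longest path through it is 16).
New critical path: J5→J6→J10 = 8+7+7 = 22 ⇒ 22 hours.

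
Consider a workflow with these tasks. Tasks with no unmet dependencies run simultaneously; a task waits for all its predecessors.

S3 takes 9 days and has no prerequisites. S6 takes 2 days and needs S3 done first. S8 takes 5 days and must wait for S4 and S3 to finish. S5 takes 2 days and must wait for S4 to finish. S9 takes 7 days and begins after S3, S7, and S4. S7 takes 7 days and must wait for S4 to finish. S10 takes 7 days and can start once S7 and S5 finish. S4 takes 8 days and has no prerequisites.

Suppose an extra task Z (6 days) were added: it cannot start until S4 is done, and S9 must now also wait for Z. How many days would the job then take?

Originally the job takes 22 days.
With Z inserted, S9 now waits for max(S3, S7, S4, Z).
New critical path: S4→S7→S9 = 8+7+7 = 22 ⇒ 22 days.

22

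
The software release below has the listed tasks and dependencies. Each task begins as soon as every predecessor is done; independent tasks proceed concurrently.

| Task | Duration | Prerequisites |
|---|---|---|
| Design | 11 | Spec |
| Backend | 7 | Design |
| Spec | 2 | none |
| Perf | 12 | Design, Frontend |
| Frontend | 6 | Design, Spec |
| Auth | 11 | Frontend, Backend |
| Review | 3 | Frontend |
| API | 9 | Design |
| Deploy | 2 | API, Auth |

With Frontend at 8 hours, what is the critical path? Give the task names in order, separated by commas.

Spec, Design, Frontend, Auth, Deploy

As given, the longest chain is Spec→Design→Backend→Auth→Deploy = 2+11+7+11+2 = 33, so the finish is 33 hours.
The longest path through Frontend is only 32 hours, so Frontend has float 1.
Now Spec→Design→Frontend→Auth→Deploy = 2+11+8+11+2 = 34 is longest, so the finish becomes 34 hours.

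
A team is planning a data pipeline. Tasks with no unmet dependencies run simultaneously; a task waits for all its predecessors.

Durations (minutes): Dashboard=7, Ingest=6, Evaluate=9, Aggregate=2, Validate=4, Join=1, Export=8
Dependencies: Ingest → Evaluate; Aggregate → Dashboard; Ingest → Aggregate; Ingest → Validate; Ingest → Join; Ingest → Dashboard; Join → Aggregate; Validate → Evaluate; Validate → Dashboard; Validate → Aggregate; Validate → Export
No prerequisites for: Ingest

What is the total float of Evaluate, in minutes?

0

Critical path: Ingest→Validate→Aggregate→Dashboard = 6+4+2+7 = 19, so the finish is 19 minutes.
Evaluate finishes as early as 19 and must finish by 19.
Slack of Evaluate = 10 − 10 = 0 minutes.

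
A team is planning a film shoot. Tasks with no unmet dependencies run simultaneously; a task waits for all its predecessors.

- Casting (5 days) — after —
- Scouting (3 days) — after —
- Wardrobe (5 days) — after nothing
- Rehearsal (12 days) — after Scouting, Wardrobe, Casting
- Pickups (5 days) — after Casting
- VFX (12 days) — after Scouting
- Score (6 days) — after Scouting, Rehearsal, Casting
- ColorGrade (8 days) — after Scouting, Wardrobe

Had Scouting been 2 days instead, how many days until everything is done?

23

The binding path is Casting→Rehearsal→Score = 5+12+6 = 23; finish at 23 days.
The longest path through Scouting is only 21 days, so Scouting has float 2.
That remains the longest chain; total 23 days.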